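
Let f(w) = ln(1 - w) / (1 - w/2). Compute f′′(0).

Multiply the two series term by term and collect like powers.
From the series, [w^2] f = -1; multiply by 2! = 2 to get -2.

-2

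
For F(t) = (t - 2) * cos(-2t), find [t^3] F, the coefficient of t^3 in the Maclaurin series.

Multiply each power in the prefactor through the base expansion.
F(0) = -2
F′(0) = 1
F′′(0) = 8
F′′′(0) = -12
So c_3 = F′′′(0)/3! = -2.

-2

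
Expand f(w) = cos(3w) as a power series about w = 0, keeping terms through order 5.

27*w^4/8 - 9*w^2/2 + 1

Apply the Taylor formula c_k = f^(k)(a)/k!.
f(0) = 1
f′(0) = 0
f′′(0) = -9
f′′′(0) = 0
f^(4)(0) = 81
f^(5)(0) = 0
Then c_k = f^(k)(0)/k! gives each Taylor coefficient.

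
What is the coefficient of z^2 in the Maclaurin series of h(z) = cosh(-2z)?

2

Differentiate repeatedly and evaluate at the center.
h(0) = 1
h′(0) = 0
h′′(0) = 4
Then c_k = h^(k)(0)/k! gives each Taylor coefficient.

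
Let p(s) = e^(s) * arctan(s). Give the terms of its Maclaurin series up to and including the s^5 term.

3*s^5/40 - s^4/6 + s^3/6 + s^2 + s

Multiply the two series term by term and collect like powers.
p(0) = 0
p′(0) = 1
p′′(0) = 2
p′′′(0) = 1
p^(4)(0) = -4
p^(5)(0) = 9
Then c_k = p^(k)(0)/k! gives each Taylor coefficient.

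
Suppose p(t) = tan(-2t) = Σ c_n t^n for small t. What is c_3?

-8/3

Differentiate repeatedly and evaluate at the center.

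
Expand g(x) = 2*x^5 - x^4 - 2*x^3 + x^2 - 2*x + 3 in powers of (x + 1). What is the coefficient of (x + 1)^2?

[(x + 1)^0] = 5;  [(x + 1)^1] = 4;  [(x + 1)^2] = -19.

-19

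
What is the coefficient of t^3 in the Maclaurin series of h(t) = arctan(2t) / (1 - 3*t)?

46/3

Multiply the numerator's expansion by the denominator's geometric series.
So c_3 = h′′′(0)/3! = 46/3.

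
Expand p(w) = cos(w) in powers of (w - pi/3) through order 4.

(w - pi/3)^4/48 + sqrt(3)*(w - pi/3)^3/12 - (w - pi/3)^2/4 - sqrt(3)*(w - pi/3)/2 + 1/2

p(pi/3) = 1/2
p′(pi/3) = -sqrt(3)/2
p′′(pi/3) = -1/2
p′′′(pi/3) = sqrt(3)/2
p^(4)(pi/3) = 1/2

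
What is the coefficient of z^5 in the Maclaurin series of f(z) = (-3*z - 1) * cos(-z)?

Multiply each power in the prefactor through the base expansion.
So c_5 = f^(5)(0)/5! = -1/8.

-1/8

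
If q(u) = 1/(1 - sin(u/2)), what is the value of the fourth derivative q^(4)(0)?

Substitute the inner expansion into the outer series and collect powers.
The coefficient of u^4 in the expansion is 1/24, so q^(4)(0) = 4! * (1/24) = 1.

1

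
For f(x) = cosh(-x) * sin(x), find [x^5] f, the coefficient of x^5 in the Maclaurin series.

Expand each factor separately, then convolve coefficients.
f(0) = 0
f′(0) = 1
f′′(0) = 0
f′′′(0) = 2
f^(4)(0) = 0
f^(5)(0) = -4

-1/30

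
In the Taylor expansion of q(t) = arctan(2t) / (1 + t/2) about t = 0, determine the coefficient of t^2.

Expand each factor separately, then convolve coefficients.
So c_2 = q′′(0)/2! = -1.

-1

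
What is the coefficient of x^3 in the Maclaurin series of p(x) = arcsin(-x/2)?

Compute the successive derivatives at the expansion point and divide by k!.
p(0) = 0
p′(0) = -1/2
p′′(0) = 0
p′′′(0) = -1/8
So c_3 = p′′′(0)/3! = -1/48.

-1/48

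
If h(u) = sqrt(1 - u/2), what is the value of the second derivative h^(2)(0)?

Differentiate repeatedly and evaluate at the center.
From the series, [u^2] h = -1/32; multiply by 2! = 2 to get -1/16.

-1/16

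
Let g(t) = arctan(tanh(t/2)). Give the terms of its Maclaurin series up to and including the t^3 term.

Substitute the inner expansion into the outer series and collect powers.
g(0) = 0
g′(0) = 1/2
g′′(0) = 0
g′′′(0) = -1/2
The Taylor polynomial is Σ g^(k)(0)/k! · t^k.

-t^3/12 + t/2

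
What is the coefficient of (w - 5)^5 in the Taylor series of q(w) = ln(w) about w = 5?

q(5) = ln(5)
q′(5) = 1/5
q′′(5) = -1/25
q′′′(5) = 2/125
q^(4)(5) = -6/625
q^(5)(5) = 24/3125
Dividing each by k! gives the coefficients c_0, ..., c_5.

1/15625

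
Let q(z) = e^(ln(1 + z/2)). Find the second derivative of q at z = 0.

Substitute the inner expansion into the outer series and collect powers.
The coefficient of z^2 in the expansion is 0, so q′′(0) = 2! * (0) = 0.

0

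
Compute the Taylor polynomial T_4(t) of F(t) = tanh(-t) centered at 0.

t^3/3 - t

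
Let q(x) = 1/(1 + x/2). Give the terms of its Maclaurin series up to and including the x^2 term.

x^2/4 - x/2 + 1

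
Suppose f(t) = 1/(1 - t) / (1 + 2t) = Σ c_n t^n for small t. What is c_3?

Write out both Maclaurin series and multiply, keeping only the needed powers.

-5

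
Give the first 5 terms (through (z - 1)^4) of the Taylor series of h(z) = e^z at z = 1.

e*(z - 1)^4/24 + e*(z - 1)^3/6 + e*(z - 1)^2/2 + e*(z - 1) + e

h(1) = e
h′(1) = e
h′′(1) = e
h′′′(1) = e
h^(4)(1) = e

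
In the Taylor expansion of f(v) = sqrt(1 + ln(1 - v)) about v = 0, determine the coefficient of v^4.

Let u equal the inner series; expand the outer function in u and truncate.

-143/384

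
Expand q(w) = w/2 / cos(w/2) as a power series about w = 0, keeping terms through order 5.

5*w^5/768 + w^3/16 + w/2

Divide the numerator series by the denominator series (power-series long division).
[w^0] = 0;  [w^1] = 1/2;  [w^2] = 0;  [w^3] = 1/16;  [w^4] = 0;  [w^5] = 5/768.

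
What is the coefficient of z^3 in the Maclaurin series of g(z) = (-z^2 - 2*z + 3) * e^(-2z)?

-6

Distribute the polynomial across the series and collect like powers.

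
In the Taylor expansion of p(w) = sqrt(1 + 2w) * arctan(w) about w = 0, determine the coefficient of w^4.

1/6

Multiply the two series term by term and collect like powers.
[w^0] = 0;  [w^1] = 1;  [w^2] = 1;  [w^3] = -5/6;  [w^4] = 1/6.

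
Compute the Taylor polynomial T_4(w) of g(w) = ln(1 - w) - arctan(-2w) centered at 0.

Combine the two series term by term.
g(0) = 0
g′(0) = 1
g′′(0) = -1
g′′′(0) = -18
g^(4)(0) = -6
The Taylor polynomial is Σ g^(k)(0)/k! · w^k.

-w^4/4 - 3*w^3 - w^2/2 + w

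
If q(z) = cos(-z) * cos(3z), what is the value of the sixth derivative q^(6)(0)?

Take the Cauchy product of the two expansions.
The coefficient of z^6 in the expansion is -26/9, so q^(6)(0) = 6! * (-26/9) = -2080.

-2080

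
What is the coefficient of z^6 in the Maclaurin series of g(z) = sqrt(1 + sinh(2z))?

Let u equal the inner series; expand the outer function in u and truncate.
g(0) = 1
g′(0) = 1
g′′(0) = -1
g′′′(0) = 7
g^(4)(0) = -31
g^(5)(0) = 241
g^(6)(0) = -2401
So c_6 = g^(6)(0)/6! = -2401/720.

-2401/720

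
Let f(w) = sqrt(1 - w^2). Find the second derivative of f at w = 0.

The coefficient of w^2 in the expansion is -1/2, so f′′(0) = 2! * (-1/2) = -1.

-1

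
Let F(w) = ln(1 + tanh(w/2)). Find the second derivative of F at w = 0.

Compose series: expand the inner function first, then feed it into the outer expansion.
From the series, [w^2] F = -1/8; multiply by 2! = 2 to get -1/4.

-1/4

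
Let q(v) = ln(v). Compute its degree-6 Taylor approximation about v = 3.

-(v - 3)^6/4374 + (v - 3)^5/1215 - (v - 3)^4/324 + (v - 3)^3/81 - (v - 3)^2/18 + (v - 3)/3 + ln(3)

Differentiate repeatedly and evaluate at the center.
q(3) = ln(3)
q′(3) = 1/3
q′′(3) = -1/9
q′′′(3) = 2/27
q^(4)(3) = -2/27
q^(5)(3) = 8/81
q^(6)(3) = -40/243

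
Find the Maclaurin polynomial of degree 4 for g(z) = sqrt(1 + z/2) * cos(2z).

Expand each factor separately, then convolve coefficients.
g(0) = 1
g′(0) = 1/4
g′′(0) = -65/16
g′′′(0) = -189/64
g^(4)(0) = 4465/256

4465*z^4/6144 - 63*z^3/128 - 65*z^2/32 + z/4 + 1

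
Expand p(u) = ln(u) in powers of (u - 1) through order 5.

(u - 1)^5/5 - (u - 1)^4/4 + (u - 1)^3/3 - (u - 1)^2/2 + (u - 1)

Compute the successive derivatives at the expansion point and divide by k!.
p(1) = 0
p′(1) = 1
p′′(1) = -1
p′′′(1) = 2
p^(4)(1) = -6
p^(5)(1) = 24
The Taylor polynomial is Σ p^(k)(1)/k! · (u - 1)^k.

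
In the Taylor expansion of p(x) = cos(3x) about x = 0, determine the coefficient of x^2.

Apply the Taylor formula c_k = f^(k)(a)/k!.
p(0) = 1
p′(0) = 0
p′′(0) = -9

-9/2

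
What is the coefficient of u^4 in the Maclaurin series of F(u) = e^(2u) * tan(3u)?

22

Expand each factor separately, then convolve coefficients.
F(0) = 0
F′(0) = 3
F′′(0) = 12
F′′′(0) = 90
F^(4)(0) = 528
The Taylor polynomial is Σ F^(k)(0)/k! · u^k.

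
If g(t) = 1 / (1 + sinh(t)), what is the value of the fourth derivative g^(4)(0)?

Expand as Σ (-1)^k u^k with u equal to the inner function's series.
From the series, [t^4] g = 4/3; multiply by 4! = 24 to get 32.

32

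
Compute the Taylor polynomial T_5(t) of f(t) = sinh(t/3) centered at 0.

f(0) = 0
f′(0) = 1/3
f′′(0) = 0
f′′′(0) = 1/27
f^(4)(0) = 0
f^(5)(0) = 1/243
Then c_k = f^(k)(0)/k! gives each Taylor coefficient.

t^5/29160 + t^3/162 + t/3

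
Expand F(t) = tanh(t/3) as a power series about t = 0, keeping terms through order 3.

-t^3/81 + t/3

[t^0] = 0;  [t^1] = 1/3;  [t^2] = 0;  [t^3] = -1/81.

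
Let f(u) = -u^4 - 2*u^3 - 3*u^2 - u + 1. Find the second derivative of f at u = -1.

From the series, [(u + 1)^2] f = -3; multiply by 2! = 2 to get -6.

-6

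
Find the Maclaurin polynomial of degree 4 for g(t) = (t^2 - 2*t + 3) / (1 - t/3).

Multiply each power in the prefactor through the base expansion.
g(0) = 3
g′(0) = -1
g′′(0) = 4/3
g′′′(0) = 4/3
g^(4)(0) = 16/9

2*t^4/27 + 2*t^3/9 + 2*t^2/3 - t + 3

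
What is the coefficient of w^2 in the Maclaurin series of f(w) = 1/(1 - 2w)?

4

f(0) = 1
f′(0) = 2
f′′(0) = 8
So c_2 = f′′(0)/2! = 4.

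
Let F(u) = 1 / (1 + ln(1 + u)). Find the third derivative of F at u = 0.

-14

Use the geometric series for the reciprocal, then substitute.
The coefficient of u^3 in the expansion is -7/3, so F′′′(0) = 3! * (-7/3) = -14.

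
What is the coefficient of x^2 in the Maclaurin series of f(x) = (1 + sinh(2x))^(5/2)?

15/2

Plug the Maclaurin series of the inner function into that of the outer and collect terms.
[x^0] = 1;  [x^1] = 5;  [x^2] = 15/2.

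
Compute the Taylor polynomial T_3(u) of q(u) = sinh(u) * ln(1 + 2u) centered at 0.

-2*u^3 + 2*u^2

Take the Cauchy product of the two expansions.
q(0) = 0
q′(0) = 0
q′′(0) = 4
q′′′(0) = -12
The Taylor polynomial is Σ q^(k)(0)/k! · u^k.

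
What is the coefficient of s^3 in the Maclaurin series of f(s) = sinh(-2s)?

-4/3

c_3 = f′′′(0)/3! = -4/3.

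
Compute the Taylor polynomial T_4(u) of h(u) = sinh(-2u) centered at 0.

h(0) = 0
h′(0) = -2
h′′(0) = 0
h′′′(0) = -8
h^(4)(0) = 0

-4*u^3/3 - 2*u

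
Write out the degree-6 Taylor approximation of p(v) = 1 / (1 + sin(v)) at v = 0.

Use the geometric series for the reciprocal, then substitute.
[v^0] = 1;  [v^1] = -1;  [v^2] = 1;  [v^3] = -5/6;  [v^4] = 2/3;  [v^5] = -61/120;  [v^6] = 17/45.

17*v^6/45 - 61*v^5/120 + 2*v^4/3 - 5*v^3/6 + v^2 - v + 1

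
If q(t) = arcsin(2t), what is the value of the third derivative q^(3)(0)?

Compute the successive derivatives at the expansion point and divide by k!.
The coefficient of t^3 in the expansion is 4/3, so q′′′(0) = 3! * (4/3) = 8.

8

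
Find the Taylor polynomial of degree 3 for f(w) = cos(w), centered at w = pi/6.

(w - pi/6)^3/12 - sqrt(3)*(w - pi/6)^2/4 - (w - pi/6)/2 + sqrt(3)/2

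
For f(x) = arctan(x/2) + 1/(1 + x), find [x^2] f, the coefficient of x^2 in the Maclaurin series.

1

Expand each term separately and add.
[x^0] = 1;  [x^1] = -1/2;  [x^2] = 1.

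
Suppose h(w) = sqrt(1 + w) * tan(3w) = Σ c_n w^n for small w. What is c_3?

69/8

Take the Cauchy product of the two expansions.
So c_3 = h′′′(0)/3! = 69/8.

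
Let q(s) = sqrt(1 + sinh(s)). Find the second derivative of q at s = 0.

-1/4

Substitute the inner expansion into the outer series and collect powers.
From the series, [s^2] q = -1/8; multiply by 2! = 2 to get -1/4.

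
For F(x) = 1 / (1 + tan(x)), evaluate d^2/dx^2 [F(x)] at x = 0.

2

Expand as Σ (-1)^k u^k with u equal to the inner function's series.
From the series, [x^2] F = 1; multiply by 2! = 2 to get 2.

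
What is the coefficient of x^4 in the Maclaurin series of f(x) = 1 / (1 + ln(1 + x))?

11/3

Use the geometric series for the reciprocal, then substitute.
f(0) = 1
f′(0) = -1
f′′(0) = 3
f′′′(0) = -14
f^(4)(0) = 88
So c_4 = f^(4)(0)/4! = 11/3.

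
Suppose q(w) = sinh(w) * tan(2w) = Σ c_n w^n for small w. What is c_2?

Multiply the two series term by term and collect like powers.
[w^0] = 0;  [w^1] = 0;  [w^2] = 2.
So c_2 = q′′(0)/2! = 2.

2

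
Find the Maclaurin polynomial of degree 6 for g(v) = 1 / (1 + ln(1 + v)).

Expand as Σ (-1)^k u^k with u equal to the inner function's series.
g(0) = 1
g′(0) = -1
g′′(0) = 3
g′′′(0) = -14
g^(4)(0) = 88
g^(5)(0) = -694
g^(6)(0) = 6578

3289*v^6/360 - 347*v^5/60 + 11*v^4/3 - 7*v^3/3 + 3*v^2/2 - v + 1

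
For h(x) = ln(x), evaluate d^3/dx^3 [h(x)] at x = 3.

Differentiate repeatedly and evaluate at the center.
From the series, [(x - 3)^3] h = 1/81; multiply by 3! = 6 to get 2/27.

2/27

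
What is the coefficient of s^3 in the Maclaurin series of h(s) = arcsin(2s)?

4/3

Compute the successive derivatives at the expansion point and divide by k!.
[s^0] = 0;  [s^1] = 2;  [s^2] = 0;  [s^3] = 4/3.
So c_3 = h′′′(0)/3! = 4/3.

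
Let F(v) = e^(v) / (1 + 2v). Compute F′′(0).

5

Take the Cauchy product of the two expansions.
From the series, [v^2] F = 5/2; multiply by 2! = 2 to get 5.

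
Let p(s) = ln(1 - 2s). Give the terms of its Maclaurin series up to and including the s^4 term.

-4*s^4 - 8*s^3/3 - 2*s^2 - 2*s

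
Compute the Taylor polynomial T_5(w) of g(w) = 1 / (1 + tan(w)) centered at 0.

-32*w^5/15 + 5*w^4/3 - 4*w^3/3 + w^2 - w + 1

Expand as Σ (-1)^k u^k with u equal to the inner function's series.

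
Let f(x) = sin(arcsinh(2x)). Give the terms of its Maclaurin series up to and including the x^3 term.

-8*x^3/3 + 2*x

Substitute the inner expansion into the outer series and collect powers.
f(0) = 0
f′(0) = 2
f′′(0) = 0
f′′′(0) = -16
Dividing each by k! gives the coefficients c_0, ..., c_3.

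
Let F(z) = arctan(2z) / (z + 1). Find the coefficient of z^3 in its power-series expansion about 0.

Expand 1/(denominator) as a geometric series and multiply by the numerator's series.
[z^0] = 0;  [z^1] = 2;  [z^2] = -2;  [z^3] = -2/3.
So c_3 = F′′′(0)/3! = -2/3.

-2/3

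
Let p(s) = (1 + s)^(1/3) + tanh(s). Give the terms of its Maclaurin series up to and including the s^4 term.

-10*s^4/243 - 22*s^3/81 - s^2/9 + 4*s/3 + 1

Combine the two series term by term.
p(0) = 1
p′(0) = 4/3
p′′(0) = -2/9
p′′′(0) = -44/27
p^(4)(0) = -80/81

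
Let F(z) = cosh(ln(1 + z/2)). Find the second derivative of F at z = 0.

Plug the Maclaurin series of the inner function into that of the outer and collect terms.
The coefficient of z^2 in the expansion is 1/8, so F′′(0) = 2! * (1/8) = 1/4.

1/4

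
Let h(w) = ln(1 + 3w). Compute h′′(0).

-9

Differentiate repeatedly and evaluate at the center.
The coefficient of w^2 in the expansion is -9/2, so h′′(0) = 2! * (-9/2) = -9.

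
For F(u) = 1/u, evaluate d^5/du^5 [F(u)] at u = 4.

Use the known series and substitute for the argument.
From the series, [(u - 4)^5] F = -1/4096; multiply by 5! = 120 to get -15/512.

-15/512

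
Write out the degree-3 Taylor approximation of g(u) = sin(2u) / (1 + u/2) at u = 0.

-5*u^3/6 - u^2 + 2*u

Expand each factor separately, then convolve coefficients.
[u^0] = 0;  [u^1] = 2;  [u^2] = -1;  [u^3] = -5/6.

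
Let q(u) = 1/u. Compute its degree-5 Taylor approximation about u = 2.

-(u - 2)^5/64 + (u - 2)^4/32 - (u - 2)^3/16 + (u - 2)^2/8 - (u - 2)/4 + 1/2

Use the known series and substitute for the argument.
q(2) = 1/2
q′(2) = -1/4
q′′(2) = 1/4
q′′′(2) = -3/8
q^(4)(2) = 3/4
q^(5)(2) = -15/8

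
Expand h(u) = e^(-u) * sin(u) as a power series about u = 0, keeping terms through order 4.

u^3/3 - u^2 + u

Expand each factor separately, then convolve coefficients.
h(0) = 0
h′(0) = 1
h′′(0) = -2
h′′′(0) = 2
h^(4)(0) = 0
Dividing each by k! gives the coefficients c_0, ..., c_4.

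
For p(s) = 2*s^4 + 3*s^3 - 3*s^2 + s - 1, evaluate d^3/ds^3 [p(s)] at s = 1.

From the series, [(s - 1)^3] p = 11; multiply by 3! = 6 to get 66.

66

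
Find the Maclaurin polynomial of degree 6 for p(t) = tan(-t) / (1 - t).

Take the Cauchy product of the two expansions.
p(0) = 0
p′(0) = -1
p′′(0) = -2
p′′′(0) = -8
p^(4)(0) = -32
p^(5)(0) = -176
p^(6)(0) = -1056
Then c_k = p^(k)(0)/k! gives each Taylor coefficient.

-22*t^6/15 - 22*t^5/15 - 4*t^4/3 - 4*t^3/3 - t^2 - t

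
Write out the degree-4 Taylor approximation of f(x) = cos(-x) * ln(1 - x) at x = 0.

x^3/6 - x^2/2 - x

Write out both Maclaurin series and multiply, keeping only the needed powers.
f(0) = 0
f′(0) = -1
f′′(0) = -1
f′′′(0) = 1
f^(4)(0) = 0
Then c_k = f^(k)(0)/k! gives each Taylor coefficient.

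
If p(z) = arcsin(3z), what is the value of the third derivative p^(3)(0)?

27

The coefficient of z^3 in the expansion is 9/2, so p′′′(0) = 3! * (9/2) = 27.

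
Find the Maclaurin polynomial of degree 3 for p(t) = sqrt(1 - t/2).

Compute the successive derivatives at the expansion point and divide by k!.

-t^3/128 - t^2/32 - t/4 + 1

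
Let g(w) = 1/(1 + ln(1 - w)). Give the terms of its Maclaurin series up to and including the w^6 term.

3289*w^6/360 + 347*w^5/60 + 11*w^4/3 + 7*w^3/3 + 3*w^2/2 + w + 1

Compose series: expand the inner function first, then feed it into the outer expansion.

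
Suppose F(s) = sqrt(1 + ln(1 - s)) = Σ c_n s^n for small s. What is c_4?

-143/384

Plug the Maclaurin series of the inner function into that of the outer and collect terms.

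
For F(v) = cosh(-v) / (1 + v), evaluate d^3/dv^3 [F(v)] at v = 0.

Expand each factor separately, then convolve coefficients.
The coefficient of v^3 in the expansion is -3/2, so F′′′(0) = 3! * (-3/2) = -9.

-9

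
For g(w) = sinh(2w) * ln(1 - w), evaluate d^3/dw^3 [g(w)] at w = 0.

-6

Write out both Maclaurin series and multiply, keeping only the needed powers.
The coefficient of w^3 in the expansion is -1, so g′′′(0) = 3! * (-1) = -6.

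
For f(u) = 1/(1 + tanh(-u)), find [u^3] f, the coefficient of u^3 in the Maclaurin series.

2/3

Compose series: expand the inner function first, then feed it into the outer expansion.
f(0) = 1
f′(0) = 1
f′′(0) = 2
f′′′(0) = 4
The Taylor polynomial is Σ f^(k)(0)/k! · u^k.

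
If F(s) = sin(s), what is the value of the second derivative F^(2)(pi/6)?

The coefficient of (s - pi/6)^2 in the expansion is -1/4, so F′′(pi/6) = 2! * (-1/4) = -1/2.

-1/2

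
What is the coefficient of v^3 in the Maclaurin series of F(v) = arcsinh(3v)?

-9/2

F(0) = 0
F′(0) = 3
F′′(0) = 0
F′′′(0) = -27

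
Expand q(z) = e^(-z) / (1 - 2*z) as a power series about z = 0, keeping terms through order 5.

Multiply the numerator's expansion by the denominator's geometric series.
q(0) = 1
q′(0) = 1
q′′(0) = 5
q′′′(0) = 29
q^(4)(0) = 233
q^(5)(0) = 2329
The Taylor polynomial is Σ q^(k)(0)/k! · z^k.

2329*z^5/120 + 233*z^4/24 + 29*z^3/6 + 5*z^2/2 + z + 1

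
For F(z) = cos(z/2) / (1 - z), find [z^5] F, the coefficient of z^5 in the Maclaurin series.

Take the Cauchy product of the two expansions.
F(0) = 1
F′(0) = 1
F′′(0) = 7/4
F′′′(0) = 21/4
F^(4)(0) = 337/16
F^(5)(0) = 1685/16

337/384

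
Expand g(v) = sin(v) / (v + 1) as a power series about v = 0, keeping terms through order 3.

5*v^3/6 - v^2 + v

Use 1/(1 - r) = Σ r^k on the denominator, then take the Cauchy product.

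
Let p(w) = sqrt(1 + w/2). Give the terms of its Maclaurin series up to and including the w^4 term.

-5*w^4/2048 + w^3/128 - w^2/32 + w/4 + 1

Apply the Taylor formula c_k = f^(k)(a)/k!.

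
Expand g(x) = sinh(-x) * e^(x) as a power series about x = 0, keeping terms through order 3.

-2*x^3/3 - x^2 - x

Multiply the two series term by term and collect like powers.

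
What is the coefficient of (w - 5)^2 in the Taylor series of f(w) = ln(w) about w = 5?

-1/50

Apply the Taylor formula c_k = f^(k)(a)/k!.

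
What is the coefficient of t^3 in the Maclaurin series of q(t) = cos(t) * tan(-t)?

1/6

Write out both Maclaurin series and multiply, keeping only the needed powers.
q(0) = 0
q′(0) = -1
q′′(0) = 0
q′′′(0) = 1
So c_3 = q′′′(0)/3! = 1/6.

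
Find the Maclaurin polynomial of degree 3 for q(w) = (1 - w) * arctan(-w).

w^3/3 + w^2 - w

Distribute the polynomial across the series and collect like powers.
q(0) = 0
q′(0) = -1
q′′(0) = 2
q′′′(0) = 2
The Taylor polynomial is Σ q^(k)(0)/k! · w^k.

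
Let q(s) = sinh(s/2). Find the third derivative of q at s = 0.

1/8

The coefficient of s^3 in the expansion is 1/48, so q′′′(0) = 3! * (1/48) = 1/8.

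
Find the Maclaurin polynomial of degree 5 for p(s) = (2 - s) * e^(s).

-s^5/40 - s^4/12 - s^3/6 + s + 2

Shift and add copies of the series according to the polynomial's terms.
p(0) = 2
p′(0) = 1
p′′(0) = 0
p′′′(0) = -1
p^(4)(0) = -2
p^(5)(0) = -3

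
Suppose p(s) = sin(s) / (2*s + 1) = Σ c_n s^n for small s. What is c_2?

-2

Multiply the numerator's expansion by the denominator's geometric series.
p(0) = 0
p′(0) = 1
p′′(0) = -4
So c_2 = p′′(0)/2! = -2.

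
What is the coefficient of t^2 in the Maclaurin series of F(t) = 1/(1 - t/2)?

F(0) = 1
F′(0) = 1/2
F′′(0) = 1/2
So c_2 = F′′(0)/2! = 1/4.

1/4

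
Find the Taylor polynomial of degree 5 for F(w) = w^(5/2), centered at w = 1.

3*(w - 1)^5/256 - 5*(w - 1)^4/128 + 5*(w - 1)^3/16 + 15*(w - 1)^2/8 + 5*(w - 1)/2 + 1

Use the known series and substitute for the argument.
F(1) = 1
F′(1) = 5/2
F′′(1) = 15/4
F′′′(1) = 15/8
F^(4)(1) = -15/16
F^(5)(1) = 45/32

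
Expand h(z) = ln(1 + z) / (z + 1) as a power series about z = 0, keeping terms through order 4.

-25*z^4/12 + 11*z^3/6 - 3*z^2/2 + z

Multiply the numerator's expansion by the denominator's geometric series.
[z^0] = 0;  [z^1] = 1;  [z^2] = -3/2;  [z^3] = 11/6;  [z^4] = -25/12.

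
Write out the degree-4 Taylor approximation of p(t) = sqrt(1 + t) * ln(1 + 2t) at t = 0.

Expand each factor separately, then convolve coefficients.
[t^0] = 0;  [t^1] = 2;  [t^2] = -1;  [t^3] = 17/12;  [t^4] = -55/24.

-55*t^4/24 + 17*t^3/12 - t^2 + 2*t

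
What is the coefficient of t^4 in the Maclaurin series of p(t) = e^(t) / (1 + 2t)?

233/24

Write out both Maclaurin series and multiply, keeping only the needed powers.
p(0) = 1
p′(0) = -1
p′′(0) = 5
p′′′(0) = -29
p^(4)(0) = 233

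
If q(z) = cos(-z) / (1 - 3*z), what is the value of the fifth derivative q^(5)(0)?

Multiply the numerator's expansion by the denominator's geometric series.
From the series, [z^5] q = 1837/8; multiply by 5! = 120 to get 27555.

27555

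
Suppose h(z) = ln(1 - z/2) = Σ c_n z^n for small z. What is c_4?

-1/64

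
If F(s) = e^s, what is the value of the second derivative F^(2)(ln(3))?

Differentiate repeatedly and evaluate at the center.
From the series, [(s - ln(3))^2] F = 3/2; multiply by 2! = 2 to get 3.

3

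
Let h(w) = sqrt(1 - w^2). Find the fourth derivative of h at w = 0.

-3

Differentiate repeatedly and evaluate at the center.
The coefficient of w^4 in the expansion is -1/8, so h^(4)(0) = 4! * (-1/8) = -3.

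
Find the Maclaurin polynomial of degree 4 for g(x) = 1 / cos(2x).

Divide the numerator series by the denominator series (power-series long division).
g(0) = 1
g′(0) = 0
g′′(0) = 4
g′′′(0) = 0
g^(4)(0) = 80
Then c_k = g^(k)(0)/k! gives each Taylor coefficient.

10*x^4/3 + 2*x^2 + 1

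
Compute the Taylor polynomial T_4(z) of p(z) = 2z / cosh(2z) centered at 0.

Write the quotient as an unknown series and match coefficients against numerator = denominator · series.
p(0) = 0
p′(0) = 2
p′′(0) = 0
p′′′(0) = -24
p^(4)(0) = 0

-4*z^3 + 2*z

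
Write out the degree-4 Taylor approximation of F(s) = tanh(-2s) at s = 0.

8*s^3/3 - 2*s

F(0) = 0
F′(0) = -2
F′′(0) = 0
F′′′(0) = 16
F^(4)(0) = 0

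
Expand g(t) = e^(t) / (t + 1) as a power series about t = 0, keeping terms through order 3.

Multiply the numerator's expansion by the denominator's geometric series.
[t^0] = 1;  [t^1] = 0;  [t^2] = 1/2;  [t^3] = -1/3.

-t^3/3 + t^2/2 + 1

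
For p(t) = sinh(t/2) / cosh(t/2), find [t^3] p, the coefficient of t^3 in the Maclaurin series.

Invert the denominator's series and multiply.
p(0) = 0
p′(0) = 1/2
p′′(0) = 0
p′′′(0) = -1/4
So c_3 = p′′′(0)/3! = -1/24.

-1/24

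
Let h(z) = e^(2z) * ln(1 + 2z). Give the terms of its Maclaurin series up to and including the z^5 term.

12*z^5/5 + 8*z^3/3 + 2*z^2 + 2*z

Write out both Maclaurin series and multiply, keeping only the needed powers.
h(0) = 0
h′(0) = 2
h′′(0) = 4
h′′′(0) = 16
h^(4)(0) = 0
h^(5)(0) = 288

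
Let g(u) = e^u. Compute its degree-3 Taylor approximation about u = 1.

e*(u - 1)^3/6 + e*(u - 1)^2/2 + e*(u - 1) + e

g(1) = e
g′(1) = e
g′′(1) = e
g′′′(1) = e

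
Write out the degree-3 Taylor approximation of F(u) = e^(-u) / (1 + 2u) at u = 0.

Expand each factor separately, then convolve coefficients.

-79*u^3/6 + 13*u^2/2 - 3*u + 1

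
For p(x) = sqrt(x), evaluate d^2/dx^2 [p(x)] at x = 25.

-1/500

From the series, [(x - 25)^2] p = -1/1000; multiply by 2! = 2 to get -1/500.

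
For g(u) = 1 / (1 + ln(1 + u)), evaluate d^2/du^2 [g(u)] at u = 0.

Expand as Σ (-1)^k u^k with u equal to the inner function's series.
From the series, [u^2] g = 3/2; multiply by 2! = 2 to get 3.

3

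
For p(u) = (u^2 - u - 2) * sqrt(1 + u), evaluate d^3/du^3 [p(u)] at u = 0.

3

Multiply each power in the prefactor through the base expansion.
The coefficient of u^3 in the expansion is 1/2, so p′′′(0) = 3! * (1/2) = 3.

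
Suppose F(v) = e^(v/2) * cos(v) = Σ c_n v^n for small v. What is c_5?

41/3840

Expand each factor separately, then convolve coefficients.
F(0) = 1
F′(0) = 1/2
F′′(0) = -3/4
F′′′(0) = -11/8
F^(4)(0) = -7/16
F^(5)(0) = 41/32
So c_5 = F^(5)(0)/5! = 41/3840.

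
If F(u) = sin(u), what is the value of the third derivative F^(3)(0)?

Differentiate repeatedly and evaluate at the center.
The coefficient of u^3 in the expansion is -1/6, so F′′′(0) = 3! * (-1/6) = -1.

-1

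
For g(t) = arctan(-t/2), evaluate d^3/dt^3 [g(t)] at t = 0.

1/4

The coefficient of t^3 in the expansion is 1/24, so g′′′(0) = 3! * (1/24) = 1/4.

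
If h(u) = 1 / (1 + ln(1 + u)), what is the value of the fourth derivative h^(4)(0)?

Write 1/(1+u) = 1 - u + u^2 - u^3 + ... and substitute the series for u.
From the series, [u^4] h = 11/3; multiply by 4! = 24 to get 88.

88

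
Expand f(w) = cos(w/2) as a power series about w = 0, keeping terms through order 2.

1 - w^2/8

f(0) = 1
f′(0) = 0
f′′(0) = -1/4
Dividing each by k! gives the coefficients c_0, ..., c_2.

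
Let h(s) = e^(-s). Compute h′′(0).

From the series, [s^2] h = 1/2; multiply by 2! = 2 to get 1.

1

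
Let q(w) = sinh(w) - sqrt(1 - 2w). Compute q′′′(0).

Combine the two series term by term.
The coefficient of w^3 in the expansion is 2/3, so q′′′(0) = 3! * (2/3) = 4.

4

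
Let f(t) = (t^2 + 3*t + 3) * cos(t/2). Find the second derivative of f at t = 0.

5/4

Shift and add copies of the series according to the polynomial's terms.
From the series, [t^2] f = 5/8; multiply by 2! = 2 to get 5/4.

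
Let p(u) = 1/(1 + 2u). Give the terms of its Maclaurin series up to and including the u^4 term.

16*u^4 - 8*u^3 + 4*u^2 - 2*u + 1

p(0) = 1
p′(0) = -2
p′′(0) = 8
p′′′(0) = -48
p^(4)(0) = 384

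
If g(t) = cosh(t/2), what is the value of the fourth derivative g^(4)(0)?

1/16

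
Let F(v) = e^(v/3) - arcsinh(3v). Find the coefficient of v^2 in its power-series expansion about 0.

Combine the two series term by term.
F(0) = 1
F′(0) = -8/3
F′′(0) = 1/9

1/18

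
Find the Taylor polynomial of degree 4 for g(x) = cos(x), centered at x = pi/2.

Apply the Taylor formula c_k = f^(k)(a)/k!.
[(x - pi/2)^0] = 0;  [(x - pi/2)^1] = -1;  [(x - pi/2)^2] = 0;  [(x - pi/2)^3] = 1/6;  [(x - pi/2)^4] = 0.

(x - pi/2)^3/6 - (x - pi/2)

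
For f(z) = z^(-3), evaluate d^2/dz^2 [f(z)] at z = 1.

12

Use the known series and substitute for the argument.
The coefficient of (z - 1)^2 in the expansion is 6, so f′′(1) = 2! * (6) = 12.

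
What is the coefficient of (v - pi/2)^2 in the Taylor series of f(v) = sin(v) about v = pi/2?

-1/2

c_2 = f′′(pi/2)/2! = -1/2.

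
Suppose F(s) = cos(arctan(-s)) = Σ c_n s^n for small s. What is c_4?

Substitute the inner expansion into the outer series and collect powers.
F(0) = 1
F′(0) = 0
F′′(0) = -1
F′′′(0) = 0
F^(4)(0) = 9
So c_4 = F^(4)(0)/4! = 3/8.

3/8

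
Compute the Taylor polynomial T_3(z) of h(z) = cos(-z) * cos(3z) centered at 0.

Multiply the two series term by term and collect like powers.
h(0) = 1
h′(0) = 0
h′′(0) = -10
h′′′(0) = 0

1 - 5*z^2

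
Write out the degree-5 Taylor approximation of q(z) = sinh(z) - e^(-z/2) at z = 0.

Add the two expansions coefficient-wise.

11*z^5/1280 - z^4/384 + 3*z^3/16 - z^2/8 + 3*z/2 - 1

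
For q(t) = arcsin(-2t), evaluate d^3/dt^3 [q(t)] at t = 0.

-8

Apply the Taylor formula c_k = f^(k)(a)/k!.
The coefficient of t^3 in the expansion is -4/3, so q′′′(0) = 3! * (-4/3) = -8.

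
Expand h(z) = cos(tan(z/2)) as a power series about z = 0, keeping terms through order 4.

Substitute the inner expansion into the outer series and collect powers.
h(0) = 1
h′(0) = 0
h′′(0) = -1/4
h′′′(0) = 0
h^(4)(0) = -7/16

-7*z^4/384 - z^2/8 + 1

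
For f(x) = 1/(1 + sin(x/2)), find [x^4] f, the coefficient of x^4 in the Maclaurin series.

1/24

Plug the Maclaurin series of the inner function into that of the outer and collect terms.
So c_4 = f^(4)(0)/4! = 1/24.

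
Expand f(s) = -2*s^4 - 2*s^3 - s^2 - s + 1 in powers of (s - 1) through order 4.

f(1) = -5
f′(1) = -17
f′′(1) = -38
f′′′(1) = -60
f^(4)(1) = -48

-2*(s - 1)^4 - 10*(s - 1)^3 - 19*(s - 1)^2 - 17*(s - 1) - 5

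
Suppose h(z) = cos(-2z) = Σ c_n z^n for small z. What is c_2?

-2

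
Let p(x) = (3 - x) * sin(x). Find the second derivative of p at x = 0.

-2

Multiply each power in the prefactor through the base expansion.
The coefficient of x^2 in the expansion is -1, so p′′(0) = 2! * (-1) = -2.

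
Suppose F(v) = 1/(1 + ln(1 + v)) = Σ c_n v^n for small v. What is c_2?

Substitute the inner expansion into the outer series and collect powers.
F(0) = 1
F′(0) = -1
F′′(0) = 3
Dividing each by k! gives the coefficients c_0, ..., c_2.

3/2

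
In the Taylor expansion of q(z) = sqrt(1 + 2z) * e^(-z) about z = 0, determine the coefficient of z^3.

4/3

Expand each factor separately, then convolve coefficients.
q(0) = 1
q′(0) = 0
q′′(0) = -2
q′′′(0) = 8
The Taylor polynomial is Σ q^(k)(0)/k! · z^k.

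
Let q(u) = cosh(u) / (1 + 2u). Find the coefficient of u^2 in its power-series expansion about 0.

9/2

Expand each factor separately, then convolve coefficients.
[u^0] = 1;  [u^1] = -2;  [u^2] = 9/2.
So c_2 = q′′(0)/2! = 9/2.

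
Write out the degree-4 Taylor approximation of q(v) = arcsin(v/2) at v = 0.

v^3/48 + v/2

Compute the successive derivatives at the expansion point and divide by k!.
q(0) = 0
q′(0) = 1/2
q′′(0) = 0
q′′′(0) = 1/8
q^(4)(0) = 0
Then c_k = q^(k)(0)/k! gives each Taylor coefficient.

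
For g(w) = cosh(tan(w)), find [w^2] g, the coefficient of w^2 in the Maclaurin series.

1/2

Compose series: expand the inner function first, then feed it into the outer expansion.
g(0) = 1
g′(0) = 0
g′′(0) = 1
So c_2 = g′′(0)/2! = 1/2.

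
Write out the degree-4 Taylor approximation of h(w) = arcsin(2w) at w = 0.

Compute the successive derivatives at the expansion point and divide by k!.
h(0) = 0
h′(0) = 2
h′′(0) = 0
h′′′(0) = 8
h^(4)(0) = 0
Then c_k = h^(k)(0)/k! gives each Taylor coefficient.

4*w^3/3 + 2*w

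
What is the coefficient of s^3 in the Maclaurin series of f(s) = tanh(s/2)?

-1/24

Differentiate repeatedly and evaluate at the center.
[s^0] = 0;  [s^1] = 1/2;  [s^2] = 0;  [s^3] = -1/24.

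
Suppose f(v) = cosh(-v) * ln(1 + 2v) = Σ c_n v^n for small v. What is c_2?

-2

Multiply the two series term by term and collect like powers.
[v^0] = 0;  [v^1] = 2;  [v^2] = -2.
So c_2 = f′′(0)/2! = -2.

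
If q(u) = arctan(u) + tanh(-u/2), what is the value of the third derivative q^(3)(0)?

-7/4

Expand each term separately and add.
The coefficient of u^3 in the expansion is -7/24, so q′′′(0) = 3! * (-7/24) = -7/4.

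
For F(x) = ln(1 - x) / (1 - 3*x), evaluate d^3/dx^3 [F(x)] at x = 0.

Multiply the numerator's expansion by the denominator's geometric series.
From the series, [x^3] F = -65/6; multiply by 3! = 6 to get -65.

-65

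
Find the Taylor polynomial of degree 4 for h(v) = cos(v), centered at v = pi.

h(pi) = -1
h′(pi) = 0
h′′(pi) = 1
h′′′(pi) = 0
h^(4)(pi) = -1

-(v - pi)^4/24 + (v - pi)^2/2 - 1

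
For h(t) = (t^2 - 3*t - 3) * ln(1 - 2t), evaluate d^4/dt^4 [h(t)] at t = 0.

Distribute the polynomial across the series and collect like powers.
The coefficient of t^4 in the expansion is 18, so h^(4)(0) = 4! * (18) = 432.

432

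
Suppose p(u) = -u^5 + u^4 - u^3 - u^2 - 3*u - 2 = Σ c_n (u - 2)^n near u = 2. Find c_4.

-9

Compute the successive derivatives at the expansion point and divide by k!.
So c_4 = p^(4)(2)/4! = -9.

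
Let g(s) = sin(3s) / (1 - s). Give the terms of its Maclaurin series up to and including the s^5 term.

Take the Cauchy product of the two expansions.
g(0) = 0
g′(0) = 3
g′′(0) = 6
g′′′(0) = -9
g^(4)(0) = -36
g^(5)(0) = 63
The Taylor polynomial is Σ g^(k)(0)/k! · s^k.

21*s^5/40 - 3*s^4/2 - 3*s^3/2 + 3*s^2 + 3*s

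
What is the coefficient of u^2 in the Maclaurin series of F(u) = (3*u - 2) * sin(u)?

3

Distribute the polynomial across the series and collect like powers.
F(0) = 0
F′(0) = -2
F′′(0) = 6
The Taylor polynomial is Σ F^(k)(0)/k! · u^k.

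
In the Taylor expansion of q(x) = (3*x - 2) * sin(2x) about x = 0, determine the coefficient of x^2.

Multiply each power in the prefactor through the base expansion.
q(0) = 0
q′(0) = -4
q′′(0) = 12
Dividing each by k! gives the coefficients c_0, ..., c_2.

6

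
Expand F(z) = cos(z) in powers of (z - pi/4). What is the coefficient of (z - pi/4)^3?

sqrt(2)/12

Apply the Taylor formula c_k = f^(k)(a)/k!.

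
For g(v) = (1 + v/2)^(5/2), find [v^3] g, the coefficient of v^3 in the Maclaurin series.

5/128

Compute the successive derivatives at the expansion point and divide by k!.
g(0) = 1
g′(0) = 5/4
g′′(0) = 15/16
g′′′(0) = 15/64
So c_3 = g′′′(0)/3! = 5/128.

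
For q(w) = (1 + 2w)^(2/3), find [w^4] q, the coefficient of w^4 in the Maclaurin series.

q(0) = 1
q′(0) = 4/3
q′′(0) = -8/9
q′′′(0) = 64/27
q^(4)(0) = -896/81

-112/243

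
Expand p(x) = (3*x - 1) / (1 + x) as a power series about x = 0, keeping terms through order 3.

Multiply each power in the prefactor through the base expansion.
p(0) = -1
p′(0) = 4
p′′(0) = -8
p′′′(0) = 24
The Taylor polynomial is Σ p^(k)(0)/k! · x^k.

4*x^3 - 4*x^2 + 4*x - 1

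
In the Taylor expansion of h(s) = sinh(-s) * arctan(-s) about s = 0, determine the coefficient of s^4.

-1/6

Take the Cauchy product of the two expansions.
So c_4 = h^(4)(0)/4! = -1/6.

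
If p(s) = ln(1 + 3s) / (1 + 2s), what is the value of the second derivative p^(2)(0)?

-21

Expand each factor separately, then convolve coefficients.
The coefficient of s^2 in the expansion is -21/2, so p′′(0) = 2! * (-21/2) = -21.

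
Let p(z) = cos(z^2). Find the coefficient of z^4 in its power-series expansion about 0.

-1/2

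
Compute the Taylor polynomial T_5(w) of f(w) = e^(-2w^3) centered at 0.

Apply the Taylor formula c_k = f^(k)(a)/k!.

1 - 2*w^3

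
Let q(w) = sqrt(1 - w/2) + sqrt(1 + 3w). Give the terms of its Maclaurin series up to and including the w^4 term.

-6485*w^4/2048 + 215*w^3/128 - 37*w^2/32 + 5*w/4 + 2

Expand each term separately and add.
q(0) = 2
q′(0) = 5/4
q′′(0) = -37/16
q′′′(0) = 645/64
q^(4)(0) = -19455/256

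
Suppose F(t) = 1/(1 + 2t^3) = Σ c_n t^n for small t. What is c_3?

F(0) = 1
F′(0) = 0
F′′(0) = 0
F′′′(0) = -12
So c_3 = F′′′(0)/3! = -2.

-2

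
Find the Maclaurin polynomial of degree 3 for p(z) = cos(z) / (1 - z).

z^3/2 + z^2/2 + z + 1

Expand each factor separately, then convolve coefficients.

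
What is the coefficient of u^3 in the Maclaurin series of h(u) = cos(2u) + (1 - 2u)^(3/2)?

Expand each term separately and add.
[u^0] = 2;  [u^1] = -3;  [u^2] = -1/2;  [u^3] = 1/2.

1/2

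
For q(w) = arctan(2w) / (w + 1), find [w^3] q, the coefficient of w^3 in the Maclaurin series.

-2/3

Use 1/(1 - r) = Σ r^k on the denominator, then take the Cauchy product.
[w^0] = 0;  [w^1] = 2;  [w^2] = -2;  [w^3] = -2/3.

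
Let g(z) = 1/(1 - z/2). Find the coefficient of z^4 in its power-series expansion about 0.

g(0) = 1
g′(0) = 1/2
g′′(0) = 1/2
g′′′(0) = 3/4
g^(4)(0) = 3/2
Dividing each by k! gives the coefficients c_0, ..., c_4.

1/16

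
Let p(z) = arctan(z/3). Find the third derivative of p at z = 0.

-2/27

From the series, [z^3] p = -1/81; multiply by 3! = 6 to get -2/27.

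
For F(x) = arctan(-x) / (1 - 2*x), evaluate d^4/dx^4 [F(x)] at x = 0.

-176

Expand 1/(denominator) as a geometric series and multiply by the numerator's series.
From the series, [x^4] F = -22/3; multiply by 4! = 24 to get -176.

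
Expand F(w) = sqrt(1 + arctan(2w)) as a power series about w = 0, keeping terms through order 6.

Plug the Maclaurin series of the inner function into that of the outer and collect terms.
F(0) = 1
F′(0) = 1
F′′(0) = -1
F′′′(0) = -5
F^(4)(0) = 17
F^(5)(0) = 249
F^(6)(0) = -1489
Dividing each by k! gives the coefficients c_0, ..., c_6.

-1489*w^6/720 + 83*w^5/40 + 17*w^4/24 - 5*w^3/6 - w^2/2 + w + 1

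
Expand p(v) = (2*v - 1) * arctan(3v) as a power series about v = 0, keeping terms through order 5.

-243*v^5/5 - 18*v^4 + 9*v^3 + 6*v^2 - 3*v

Shift and add copies of the series according to the polynomial's terms.
p(0) = 0
p′(0) = -3
p′′(0) = 12
p′′′(0) = 54
p^(4)(0) = -432
p^(5)(0) = -5832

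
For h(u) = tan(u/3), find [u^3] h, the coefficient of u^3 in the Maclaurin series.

Apply the Taylor formula c_k = f^(k)(a)/k!.
h(0) = 0
h′(0) = 1/3
h′′(0) = 0
h′′′(0) = 2/27

1/81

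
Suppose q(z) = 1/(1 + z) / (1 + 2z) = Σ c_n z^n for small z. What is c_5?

-63

Multiply the two series term by term and collect like powers.
q(0) = 1
q′(0) = -3
q′′(0) = 14
q′′′(0) = -90
q^(4)(0) = 744
q^(5)(0) = -7560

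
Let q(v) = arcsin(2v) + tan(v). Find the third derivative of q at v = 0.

Add the two expansions coefficient-wise.
The coefficient of v^3 in the expansion is 5/3, so q′′′(0) = 3! * (5/3) = 10.

10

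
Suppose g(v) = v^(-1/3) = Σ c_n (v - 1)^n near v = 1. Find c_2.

2/9

Differentiate repeatedly and evaluate at the center.
g(1) = 1
g′(1) = -1/3
g′′(1) = 4/9
So c_2 = g′′(1)/2! = 2/9.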